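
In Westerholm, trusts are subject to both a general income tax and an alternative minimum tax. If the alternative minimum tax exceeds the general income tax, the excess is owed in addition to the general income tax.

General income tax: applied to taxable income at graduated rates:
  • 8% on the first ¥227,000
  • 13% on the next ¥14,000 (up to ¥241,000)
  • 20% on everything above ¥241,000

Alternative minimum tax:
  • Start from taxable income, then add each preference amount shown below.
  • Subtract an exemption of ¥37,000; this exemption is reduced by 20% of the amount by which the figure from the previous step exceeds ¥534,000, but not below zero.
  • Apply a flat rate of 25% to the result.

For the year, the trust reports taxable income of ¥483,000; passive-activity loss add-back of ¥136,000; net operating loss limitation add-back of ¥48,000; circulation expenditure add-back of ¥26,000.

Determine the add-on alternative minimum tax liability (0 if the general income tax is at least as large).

¥103,570

General income tax:
  ¥227,000 × 8% = ¥18,160
  ¥14,000 × 13% = ¥1,820
  ¥242,000 × 20% = ¥48,400
  → ¥68,380

Alternative minimum tax:
  Adjusted income: ¥483,000 + ¥136,000 + ¥48,000 + ¥26,000 = ¥693,000
  Exemption: ¥37,000 − 20% × (¥693,000 − ¥534,000) = ¥37,000 − ¥31,800 = ¥5,200
  Base: ¥693,000 − ¥5,200 = ¥687,800
  ¥687,800 × 25% = ¥171,950

Excess of alternative minimum tax over general income tax: ¥171,950 − ¥68,380 = ¥103,570.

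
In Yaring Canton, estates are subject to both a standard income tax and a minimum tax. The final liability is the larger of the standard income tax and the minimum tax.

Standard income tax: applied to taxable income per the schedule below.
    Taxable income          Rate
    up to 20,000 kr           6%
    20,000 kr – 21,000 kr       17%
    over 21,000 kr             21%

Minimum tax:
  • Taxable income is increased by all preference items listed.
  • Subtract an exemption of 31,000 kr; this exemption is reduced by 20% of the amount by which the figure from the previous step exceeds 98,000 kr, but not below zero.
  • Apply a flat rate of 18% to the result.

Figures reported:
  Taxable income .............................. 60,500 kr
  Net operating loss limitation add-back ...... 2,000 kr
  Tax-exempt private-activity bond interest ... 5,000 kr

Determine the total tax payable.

9,665 kr

Standard income tax:
  20,000 kr × 6% = 1,200 kr
  1,000 kr × 17% = 170 kr
  39,500 kr × 21% = 8,295 kr
  → 9,665 kr

Minimum tax:
  Adjusted income: 60,500 kr + 2,000 kr + 5,000 kr = 67,500 kr
  Exemption: 67,500 kr ≤ 98,000 kr, so full 31,000 kr applies
  Base: 67,500 kr − 31,000 kr = 36,500 kr
  36,500 kr × 18% = 6,570 kr

9,665 kr > 6,570 kr, so the standard income tax governs.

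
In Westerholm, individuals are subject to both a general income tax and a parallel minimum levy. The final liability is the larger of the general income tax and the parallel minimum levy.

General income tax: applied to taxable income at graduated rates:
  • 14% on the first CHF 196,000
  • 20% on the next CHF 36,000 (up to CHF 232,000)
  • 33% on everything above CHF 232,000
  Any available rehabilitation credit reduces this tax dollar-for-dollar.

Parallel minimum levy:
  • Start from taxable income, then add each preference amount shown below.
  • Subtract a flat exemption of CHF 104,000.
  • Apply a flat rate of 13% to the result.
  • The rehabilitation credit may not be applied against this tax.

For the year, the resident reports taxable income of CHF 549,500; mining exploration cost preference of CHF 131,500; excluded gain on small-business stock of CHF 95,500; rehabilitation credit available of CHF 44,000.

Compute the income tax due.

CHF 95,415

Parallel minimum levy:
  Adjusted income: CHF 549,500 + CHF 131,500 + CHF 95,500 = CHF 776,500
  Less exemption CHF 104,000 → base CHF 672,500
  CHF 672,500 × 13% = CHF 87,425

General income tax:
  CHF 196,000 × 14% = CHF 27,440
  CHF 36,000 × 20% = CHF 7,200
  CHF 317,500 × 33% = CHF 104,775
  → CHF 139,415
  Less rehabilitation credit CHF 44,000 → CHF 95,415

CHF 95,415 > CHF 87,425, so the general income tax governs.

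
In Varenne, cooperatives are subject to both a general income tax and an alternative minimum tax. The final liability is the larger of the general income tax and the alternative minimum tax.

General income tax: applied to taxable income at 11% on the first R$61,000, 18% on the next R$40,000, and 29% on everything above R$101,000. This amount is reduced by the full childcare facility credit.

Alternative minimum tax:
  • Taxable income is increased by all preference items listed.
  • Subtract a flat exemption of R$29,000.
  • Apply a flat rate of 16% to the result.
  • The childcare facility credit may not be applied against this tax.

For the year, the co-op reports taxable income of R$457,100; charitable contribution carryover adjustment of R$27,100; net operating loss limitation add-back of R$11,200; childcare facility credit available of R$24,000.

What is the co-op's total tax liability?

R$93,179

General income tax:
  R$61,000 × 11% = R$6,710
  R$40,000 × 18% = R$7,200
  R$356,100 × 29% = R$103,269
  → R$117,179
  Less childcare facility credit R$24,000 → R$93,179

Alternative minimum tax:
  Adjusted income: R$457,100 + R$27,100 + R$11,200 = R$495,400
  Less exemption R$29,000 → base R$466,400
  R$466,400 × 16% = R$74,624

R$93,179 > R$74,624, so the general income tax governs.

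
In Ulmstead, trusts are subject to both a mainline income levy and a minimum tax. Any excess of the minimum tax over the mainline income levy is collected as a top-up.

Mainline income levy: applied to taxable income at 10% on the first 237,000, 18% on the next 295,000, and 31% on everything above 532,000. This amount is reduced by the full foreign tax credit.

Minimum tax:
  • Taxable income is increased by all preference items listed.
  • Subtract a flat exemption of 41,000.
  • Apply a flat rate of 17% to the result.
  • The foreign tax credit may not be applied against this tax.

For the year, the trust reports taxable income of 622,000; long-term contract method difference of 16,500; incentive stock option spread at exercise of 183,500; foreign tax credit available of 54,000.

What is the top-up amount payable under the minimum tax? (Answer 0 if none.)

82,070

Minimum tax:
  Adjusted income: 622,000 + 16,500 + 183,500 = 822,000
  Less exemption 41,000 → base 781,000
  781,000 × 17% = 132,770

Mainline income levy:
  237,000 × 10% = 23,700
  295,000 × 18% = 53,100
  90,000 × 31% = 27,900
  → 104,700
  Less foreign tax credit 54,000 → 50,700

Excess of minimum tax over mainline income levy: 132,770 − 50,700 = 82,070.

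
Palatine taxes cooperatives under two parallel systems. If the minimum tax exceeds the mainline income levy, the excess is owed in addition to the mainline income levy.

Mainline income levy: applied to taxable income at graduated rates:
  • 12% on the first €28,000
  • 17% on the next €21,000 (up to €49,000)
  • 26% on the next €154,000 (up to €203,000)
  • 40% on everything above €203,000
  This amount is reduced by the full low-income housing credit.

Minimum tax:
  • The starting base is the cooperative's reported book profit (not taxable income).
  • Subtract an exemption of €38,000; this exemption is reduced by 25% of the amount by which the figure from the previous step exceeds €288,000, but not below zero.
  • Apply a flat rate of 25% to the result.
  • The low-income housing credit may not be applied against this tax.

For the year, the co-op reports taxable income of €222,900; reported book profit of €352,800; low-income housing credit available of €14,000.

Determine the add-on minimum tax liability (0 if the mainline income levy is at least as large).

€41,820

Minimum tax:
  Base (reported book profit): €352,800
  Exemption: €38,000 − 25% × (€352,800 − €288,000) = €38,000 − €16,200 = €21,800
  Base: €352,800 − €21,800 = €331,000
  €331,000 × 25% = €82,750

Mainline income levy:
  €28,000 × 12% = €3,360
  €21,000 × 17% = €3,570
  €154,000 × 26% = €40,040
  €19,900 × 40% = €7,960
  → €54,930
  Less low-income housing credit €14,000 → €40,930

Excess of minimum tax over mainline income levy: €82,750 − €40,930 = €41,820.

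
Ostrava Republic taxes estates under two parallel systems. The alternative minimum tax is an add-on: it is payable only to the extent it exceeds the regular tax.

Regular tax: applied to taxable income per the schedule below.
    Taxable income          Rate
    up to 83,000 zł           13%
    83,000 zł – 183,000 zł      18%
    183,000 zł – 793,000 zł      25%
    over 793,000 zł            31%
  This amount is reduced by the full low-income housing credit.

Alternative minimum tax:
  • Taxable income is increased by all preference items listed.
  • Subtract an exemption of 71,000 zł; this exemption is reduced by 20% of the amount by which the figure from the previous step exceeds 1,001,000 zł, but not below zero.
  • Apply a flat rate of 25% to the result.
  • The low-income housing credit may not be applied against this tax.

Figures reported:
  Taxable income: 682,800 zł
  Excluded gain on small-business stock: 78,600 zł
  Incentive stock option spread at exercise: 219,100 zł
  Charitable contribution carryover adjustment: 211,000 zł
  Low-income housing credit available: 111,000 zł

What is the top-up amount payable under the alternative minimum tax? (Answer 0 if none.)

Regular tax:
  83,000 zł × 13% = 10,790 zł
  100,000 zł × 18% = 18,000 zł
  499,800 zł × 25% = 124,950 zł
  → 153,740 zł
  Less low-income housing credit 111,000 zł → 42,740 zł

Alternative minimum tax:
  Adjusted income: 682,800 zł + 78,600 zł + 219,100 zł + 211,000 zł = 1,191,500 zł
  Exemption: 71,000 zł − 20% × (1,191,500 zł − 1,001,000 zł) = 71,000 zł − 38,100 zł = 32,900 zł
  Base: 1,191,500 zł − 32,900 zł = 1,158,600 zł
  1,158,600 zł × 25% = 289,650 zł

Excess of alternative minimum tax over regular tax: 289,650 zł − 42,740 zł = 246,910 zł.

246,910 zł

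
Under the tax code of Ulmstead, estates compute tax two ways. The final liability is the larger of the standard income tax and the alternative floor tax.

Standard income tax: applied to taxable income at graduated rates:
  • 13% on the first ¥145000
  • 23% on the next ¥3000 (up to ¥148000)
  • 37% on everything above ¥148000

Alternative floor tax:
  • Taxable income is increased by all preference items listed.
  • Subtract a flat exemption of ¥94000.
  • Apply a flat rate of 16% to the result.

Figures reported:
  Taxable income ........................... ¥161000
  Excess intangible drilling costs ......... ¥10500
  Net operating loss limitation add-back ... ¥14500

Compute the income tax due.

¥24350

Alternative floor tax:
  Adjusted income: ¥161000 + ¥10500 + ¥14500 = ¥186000
  Less exemption ¥94000 → base ¥92000
  ¥92000 × 16% = ¥14720

Standard income tax:
  ¥145000 × 13% = ¥18850
  ¥3000 × 23% = ¥690
  ¥13000 × 37% = ¥4810
  → ¥24350

¥24350 > ¥14720, so the standard income tax governs.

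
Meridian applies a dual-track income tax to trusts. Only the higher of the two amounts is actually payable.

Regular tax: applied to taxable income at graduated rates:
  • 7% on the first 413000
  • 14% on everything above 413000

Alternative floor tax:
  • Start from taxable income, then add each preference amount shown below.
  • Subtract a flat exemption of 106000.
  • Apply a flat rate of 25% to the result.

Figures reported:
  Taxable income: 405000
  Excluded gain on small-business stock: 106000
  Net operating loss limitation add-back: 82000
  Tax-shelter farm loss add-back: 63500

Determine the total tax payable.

Alternative floor tax:
  Adjusted income: 405000 + 106000 + 82000 + 63500 = 656500
  Less exemption 106000 → base 550500
  550500 × 25% = 137625

Regular tax:
  405000 × 7% = 28350

137625 > 28350, so the alternative floor tax is the binding amount.

137625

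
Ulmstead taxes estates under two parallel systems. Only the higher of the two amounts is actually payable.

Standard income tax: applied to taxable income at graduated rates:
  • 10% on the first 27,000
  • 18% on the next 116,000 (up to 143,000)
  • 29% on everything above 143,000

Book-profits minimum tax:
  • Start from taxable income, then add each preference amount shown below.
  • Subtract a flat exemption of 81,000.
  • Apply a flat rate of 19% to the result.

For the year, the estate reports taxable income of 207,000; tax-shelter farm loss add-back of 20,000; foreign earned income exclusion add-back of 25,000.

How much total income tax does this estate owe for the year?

42,140

Book-profits minimum tax:
  Adjusted income: 207,000 + 20,000 + 25,000 = 252,000
  Less exemption 81,000 → base 171,000
  171,000 × 19% = 32,490

Standard income tax:
  27,000 × 10% = 2,700
  116,000 × 18% = 20,880
  64,000 × 29% = 18,560
  → 42,140

42,140 > 32,490, so the standard income tax governs.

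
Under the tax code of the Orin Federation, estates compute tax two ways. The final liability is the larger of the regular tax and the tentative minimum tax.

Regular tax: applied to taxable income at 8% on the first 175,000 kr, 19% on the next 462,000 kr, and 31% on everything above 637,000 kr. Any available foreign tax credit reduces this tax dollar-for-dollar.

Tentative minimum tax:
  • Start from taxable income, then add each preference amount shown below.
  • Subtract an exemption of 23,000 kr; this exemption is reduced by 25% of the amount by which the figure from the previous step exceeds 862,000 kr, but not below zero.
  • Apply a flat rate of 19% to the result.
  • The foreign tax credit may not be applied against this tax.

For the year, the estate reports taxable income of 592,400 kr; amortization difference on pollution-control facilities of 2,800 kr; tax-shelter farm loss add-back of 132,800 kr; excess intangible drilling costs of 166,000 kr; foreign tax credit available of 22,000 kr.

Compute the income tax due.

167,010 kr

Regular tax:
  175,000 kr × 8% = 14,000 kr
  417,400 kr × 19% = 79,306 kr
  → 93,306 kr
  Less foreign tax credit 22,000 kr → 71,306 kr

Tentative minimum tax:
  Adjusted income: 592,400 kr + 2,800 kr + 132,800 kr + 166,000 kr = 894,000 kr
  Exemption: 23,000 kr − 25% × (894,000 kr − 862,000 kr) = 23,000 kr − 8,000 kr = 15,000 kr
  Base: 894,000 kr − 15,000 kr = 879,000 kr
  879,000 kr × 19% = 167,010 kr

167,010 kr > 71,306 kr, so the tentative minimum tax is the binding amount.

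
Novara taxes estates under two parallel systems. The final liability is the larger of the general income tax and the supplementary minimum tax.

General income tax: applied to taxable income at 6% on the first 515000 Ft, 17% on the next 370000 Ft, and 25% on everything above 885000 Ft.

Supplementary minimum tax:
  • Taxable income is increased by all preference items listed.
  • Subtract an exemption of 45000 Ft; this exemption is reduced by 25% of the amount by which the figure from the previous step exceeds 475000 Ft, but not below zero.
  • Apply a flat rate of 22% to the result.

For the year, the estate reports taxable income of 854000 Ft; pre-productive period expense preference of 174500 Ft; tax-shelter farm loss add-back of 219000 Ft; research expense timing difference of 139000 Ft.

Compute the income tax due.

General income tax:
  515000 Ft × 6% = 30900 Ft
  339000 Ft × 17% = 57630 Ft
  → 88530 Ft

Supplementary minimum tax:
  Adjusted income: 854000 Ft + 174500 Ft + 219000 Ft + 139000 Ft = 1386500 Ft
  Exemption: 25% × (1386500 Ft − 475000 Ft) = 227875 Ft ≥ 45000 Ft, so the exemption is fully phased out
  Base: 1386500 Ft − 0 Ft = 1386500 Ft
  1386500 Ft × 22% = 305030 Ft

305030 Ft > 88530 Ft, so the supplementary minimum tax is the binding amount.

305030 Ft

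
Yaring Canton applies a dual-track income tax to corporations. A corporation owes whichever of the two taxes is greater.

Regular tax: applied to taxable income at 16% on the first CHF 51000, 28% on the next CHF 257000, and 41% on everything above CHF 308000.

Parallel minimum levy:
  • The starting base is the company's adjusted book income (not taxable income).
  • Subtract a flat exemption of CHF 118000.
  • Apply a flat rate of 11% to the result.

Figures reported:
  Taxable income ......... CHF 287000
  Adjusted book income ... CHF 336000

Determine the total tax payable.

Parallel minimum levy:
  Base (adjusted book income): CHF 336000
  Less exemption CHF 118000 → base CHF 218000
  CHF 218000 × 11% = CHF 23980

Regular tax:
  CHF 51000 × 16% = CHF 8160
  CHF 236000 × 28% = CHF 66080
  → CHF 74240

CHF 74240 > CHF 23980, so the regular tax governs.

CHF 74240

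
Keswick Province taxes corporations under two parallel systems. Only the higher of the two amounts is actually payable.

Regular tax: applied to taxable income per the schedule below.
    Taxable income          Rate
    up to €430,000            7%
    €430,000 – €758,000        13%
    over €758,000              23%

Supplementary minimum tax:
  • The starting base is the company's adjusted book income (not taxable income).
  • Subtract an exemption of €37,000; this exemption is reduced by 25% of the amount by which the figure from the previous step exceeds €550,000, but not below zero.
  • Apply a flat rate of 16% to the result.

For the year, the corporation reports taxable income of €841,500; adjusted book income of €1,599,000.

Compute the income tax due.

Supplementary minimum tax:
  Base (adjusted book income): €1,599,000
  Exemption: 25% × (€1,599,000 − €550,000) = €262,250 ≥ €37,000, so the exemption is fully phased out
  Base: €1,599,000 − €0 = €1,599,000
  €1,599,000 × 16% = €255,840

Regular tax:
  €430,000 × 7% = €30,100
  €328,000 × 13% = €42,640
  €83,500 × 23% = €19,205
  → €91,945

€255,840 > €91,945, so the supplementary minimum tax is the binding amount.

€255,840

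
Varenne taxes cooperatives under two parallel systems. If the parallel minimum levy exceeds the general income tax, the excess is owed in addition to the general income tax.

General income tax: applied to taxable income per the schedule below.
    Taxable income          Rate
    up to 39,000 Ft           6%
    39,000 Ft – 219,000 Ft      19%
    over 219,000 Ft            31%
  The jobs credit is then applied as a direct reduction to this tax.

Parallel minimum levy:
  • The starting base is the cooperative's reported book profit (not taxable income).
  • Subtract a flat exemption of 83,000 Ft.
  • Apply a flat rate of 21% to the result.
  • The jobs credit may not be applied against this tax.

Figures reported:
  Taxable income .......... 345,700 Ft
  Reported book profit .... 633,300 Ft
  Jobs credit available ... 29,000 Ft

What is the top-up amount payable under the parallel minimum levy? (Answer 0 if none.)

68,746 Ft

General income tax:
  39,000 Ft × 6% = 2,340 Ft
  180,000 Ft × 19% = 34,200 Ft
  126,700 Ft × 31% = 39,277 Ft
  → 75,817 Ft
  Less jobs credit 29,000 Ft → 46,817 Ft

Parallel minimum levy:
  Base (reported book profit): 633,300 Ft
  Less exemption 83,000 Ft → base 550,300 Ft
  550,300 Ft × 21% = 115,563 Ft

Excess of parallel minimum levy over general income tax: 115,563 Ft − 46,817 Ft = 68,746 Ft.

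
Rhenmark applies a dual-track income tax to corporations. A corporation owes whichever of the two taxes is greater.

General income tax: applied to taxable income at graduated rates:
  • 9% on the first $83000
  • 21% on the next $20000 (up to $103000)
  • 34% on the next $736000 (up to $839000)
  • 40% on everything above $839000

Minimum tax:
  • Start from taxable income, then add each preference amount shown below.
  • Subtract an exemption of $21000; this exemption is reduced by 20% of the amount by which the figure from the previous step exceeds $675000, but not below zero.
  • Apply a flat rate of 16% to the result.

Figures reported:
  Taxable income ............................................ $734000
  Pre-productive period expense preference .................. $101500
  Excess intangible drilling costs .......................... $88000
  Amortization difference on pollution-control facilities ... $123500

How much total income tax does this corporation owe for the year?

Minimum tax:
  Adjusted income: $734000 + $101500 + $88000 + $123500 = $1047000
  Exemption: 20% × ($1047000 − $675000) = $74400 ≥ $21000, so the exemption is fully phased out
  Base: $1047000 − $0 = $1047000
  $1047000 × 16% = $167520

General income tax:
  $83000 × 9% = $7470
  $20000 × 21% = $4200
  $631000 × 34% = $214540
  → $226210

$226210 > $167520, so the general income tax governs.

$226210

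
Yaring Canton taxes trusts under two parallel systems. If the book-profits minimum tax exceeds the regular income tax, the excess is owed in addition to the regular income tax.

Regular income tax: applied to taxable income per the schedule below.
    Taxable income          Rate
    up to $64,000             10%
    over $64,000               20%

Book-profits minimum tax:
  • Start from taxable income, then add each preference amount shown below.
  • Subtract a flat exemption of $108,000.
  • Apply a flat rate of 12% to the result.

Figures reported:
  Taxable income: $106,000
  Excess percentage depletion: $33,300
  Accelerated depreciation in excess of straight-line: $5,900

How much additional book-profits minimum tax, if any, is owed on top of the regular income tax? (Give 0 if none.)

Regular income tax:
  $64,000 × 10% = $6,400
  $42,000 × 20% = $8,400
  → $14,800

Book-profits minimum tax:
  Adjusted income: $106,000 + $33,300 + $5,900 = $145,200
  Less exemption $108,000 → base $37,200
  $37,200 × 12% = $4,464

$4,464 ≤ $14,800, so no add-on is due.

$0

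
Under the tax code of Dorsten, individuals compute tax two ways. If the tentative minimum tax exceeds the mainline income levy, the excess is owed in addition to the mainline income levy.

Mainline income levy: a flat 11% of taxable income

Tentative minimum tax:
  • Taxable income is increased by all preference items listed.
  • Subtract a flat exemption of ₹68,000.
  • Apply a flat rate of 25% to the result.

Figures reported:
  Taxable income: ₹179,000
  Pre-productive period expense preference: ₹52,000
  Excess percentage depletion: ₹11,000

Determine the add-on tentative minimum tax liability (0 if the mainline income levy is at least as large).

Mainline income levy:
  ₹179,000 × 11% = ₹19,690

Tentative minimum tax:
  Adjusted income: ₹179,000 + ₹52,000 + ₹11,000 = ₹242,000
  Less exemption ₹68,000 → base ₹174,000
  ₹174,000 × 25% = ₹43,500

Excess of tentative minimum tax over mainline income levy: ₹43,500 − ₹19,690 = ₹23,810.

₹23,810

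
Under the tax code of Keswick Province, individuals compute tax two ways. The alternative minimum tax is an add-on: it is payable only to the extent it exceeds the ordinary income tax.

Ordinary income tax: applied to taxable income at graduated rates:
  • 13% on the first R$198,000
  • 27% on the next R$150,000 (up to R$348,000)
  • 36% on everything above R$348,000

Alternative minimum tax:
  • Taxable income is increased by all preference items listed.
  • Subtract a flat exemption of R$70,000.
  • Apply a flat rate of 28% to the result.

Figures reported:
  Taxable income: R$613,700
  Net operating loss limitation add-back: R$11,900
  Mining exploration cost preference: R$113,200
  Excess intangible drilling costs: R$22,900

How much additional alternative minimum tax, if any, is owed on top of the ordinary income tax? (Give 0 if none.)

R$31,784

Ordinary income tax:
  R$198,000 × 13% = R$25,740
  R$150,000 × 27% = R$40,500
  R$265,700 × 36% = R$95,652
  → R$161,892

Alternative minimum tax:
  Adjusted income: R$613,700 + R$11,900 + R$113,200 + R$22,900 = R$761,700
  Less exemption R$70,000 → base R$691,700
  R$691,700 × 28% = R$193,676

Excess of alternative minimum tax over ordinary income tax: R$193,676 − R$161,892 = R$31,784.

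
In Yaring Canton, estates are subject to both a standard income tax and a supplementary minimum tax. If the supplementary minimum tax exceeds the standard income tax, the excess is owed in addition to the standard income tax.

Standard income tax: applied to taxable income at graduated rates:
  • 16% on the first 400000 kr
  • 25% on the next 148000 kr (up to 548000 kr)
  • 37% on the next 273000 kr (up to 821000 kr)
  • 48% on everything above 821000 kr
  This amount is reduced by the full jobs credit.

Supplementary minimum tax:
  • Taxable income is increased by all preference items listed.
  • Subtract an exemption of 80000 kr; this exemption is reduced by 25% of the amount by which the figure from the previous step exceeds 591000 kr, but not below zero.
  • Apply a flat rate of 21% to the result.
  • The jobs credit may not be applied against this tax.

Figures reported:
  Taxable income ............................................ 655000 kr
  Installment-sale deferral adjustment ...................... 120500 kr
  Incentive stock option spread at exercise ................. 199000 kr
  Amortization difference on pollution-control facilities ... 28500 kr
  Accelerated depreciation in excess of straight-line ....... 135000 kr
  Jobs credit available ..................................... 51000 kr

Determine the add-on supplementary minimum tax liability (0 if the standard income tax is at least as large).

Supplementary minimum tax:
  Adjusted income: 655000 kr + 120500 kr + 199000 kr + 28500 kr + 135000 kr = 1138000 kr
  Exemption: 25% × (1138000 kr − 591000 kr) = 136750 kr ≥ 80000 kr, so the exemption is fully phased out
  Base: 1138000 kr − 0 kr = 1138000 kr
  1138000 kr × 21% = 238980 kr

Standard income tax:
  400000 kr × 16% = 64000 kr
  148000 kr × 25% = 37000 kr
  107000 kr × 37% = 39590 kr
  → 140590 kr
  Less jobs credit 51000 kr → 89590 kr

Excess of supplementary minimum tax over standard income tax: 238980 kr − 89590 kr = 149390 kr.

149390 kr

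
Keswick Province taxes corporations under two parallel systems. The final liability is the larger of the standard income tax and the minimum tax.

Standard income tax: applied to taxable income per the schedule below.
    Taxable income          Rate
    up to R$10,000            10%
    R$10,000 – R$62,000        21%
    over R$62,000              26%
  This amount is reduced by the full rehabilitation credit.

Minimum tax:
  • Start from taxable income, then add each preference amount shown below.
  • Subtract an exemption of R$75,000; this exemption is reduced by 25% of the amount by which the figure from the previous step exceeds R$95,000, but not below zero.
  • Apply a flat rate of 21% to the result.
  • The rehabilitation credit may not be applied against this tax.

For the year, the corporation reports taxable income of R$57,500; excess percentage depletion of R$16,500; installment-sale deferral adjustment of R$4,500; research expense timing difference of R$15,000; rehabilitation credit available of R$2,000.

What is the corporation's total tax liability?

Standard income tax:
  R$10,000 × 10% = R$1,000
  R$47,500 × 21% = R$9,975
  → R$10,975
  Less rehabilitation credit R$2,000 → R$8,975

Minimum tax:
  Adjusted income: R$57,500 + R$16,500 + R$4,500 + R$15,000 = R$93,500
  Exemption: R$93,500 ≤ R$95,000, so full R$75,000 applies
  Base: R$93,500 − R$75,000 = R$18,500
  R$18,500 × 21% = R$3,885

R$8,975 > R$3,885, so the standard income tax governs.

R$8,975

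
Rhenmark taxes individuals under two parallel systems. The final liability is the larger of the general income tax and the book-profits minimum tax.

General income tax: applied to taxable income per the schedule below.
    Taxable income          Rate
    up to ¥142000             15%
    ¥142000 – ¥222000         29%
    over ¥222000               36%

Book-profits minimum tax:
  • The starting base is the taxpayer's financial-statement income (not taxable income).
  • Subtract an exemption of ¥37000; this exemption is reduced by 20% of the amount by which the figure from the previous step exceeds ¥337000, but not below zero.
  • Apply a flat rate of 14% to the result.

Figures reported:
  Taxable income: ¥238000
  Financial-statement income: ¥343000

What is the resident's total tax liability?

¥50260

General income tax:
  ¥142000 × 15% = ¥21300
  ¥80000 × 29% = ¥23200
  ¥16000 × 36% = ¥5760
  → ¥50260

Book-profits minimum tax:
  Base (financial-statement income): ¥343000
  Exemption: ¥37000 − 20% × (¥343000 − ¥337000) = ¥37000 − ¥1200 = ¥35800
  Base: ¥343000 − ¥35800 = ¥307200
  ¥307200 × 14% = ¥43008

¥50260 > ¥43008, so the general income tax governs.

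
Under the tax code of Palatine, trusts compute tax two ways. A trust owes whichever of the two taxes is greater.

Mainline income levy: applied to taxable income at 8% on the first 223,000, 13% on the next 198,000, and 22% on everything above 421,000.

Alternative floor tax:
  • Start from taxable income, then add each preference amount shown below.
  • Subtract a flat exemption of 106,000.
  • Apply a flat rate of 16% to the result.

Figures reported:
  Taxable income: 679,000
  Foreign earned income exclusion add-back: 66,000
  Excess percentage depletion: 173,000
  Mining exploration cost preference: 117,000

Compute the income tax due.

148,640

Mainline income levy:
  223,000 × 8% = 17,840
  198,000 × 13% = 25,740
  258,000 × 22% = 56,760
  → 100,340

Alternative floor tax:
  Adjusted income: 679,000 + 66,000 + 173,000 + 117,000 = 1,035,000
  Less exemption 106,000 → base 929,000
  929,000 × 16% = 148,640

148,640 > 100,340, so the alternative floor tax is the binding amount.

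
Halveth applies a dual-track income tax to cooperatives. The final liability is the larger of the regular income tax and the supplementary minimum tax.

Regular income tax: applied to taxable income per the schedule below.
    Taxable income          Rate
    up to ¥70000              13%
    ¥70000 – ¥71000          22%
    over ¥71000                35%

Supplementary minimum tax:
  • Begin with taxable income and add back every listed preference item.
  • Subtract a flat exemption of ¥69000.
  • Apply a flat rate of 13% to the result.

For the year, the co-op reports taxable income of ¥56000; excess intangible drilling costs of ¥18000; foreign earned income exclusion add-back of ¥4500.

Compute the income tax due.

¥7280

Supplementary minimum tax:
  Adjusted income: ¥56000 + ¥18000 + ¥4500 = ¥78500
  Less exemption ¥69000 → base ¥9500
  ¥9500 × 13% = ¥1235

Regular income tax:
  ¥56000 × 13% = ¥7280

¥7280 > ¥1235, so the regular income tax governs.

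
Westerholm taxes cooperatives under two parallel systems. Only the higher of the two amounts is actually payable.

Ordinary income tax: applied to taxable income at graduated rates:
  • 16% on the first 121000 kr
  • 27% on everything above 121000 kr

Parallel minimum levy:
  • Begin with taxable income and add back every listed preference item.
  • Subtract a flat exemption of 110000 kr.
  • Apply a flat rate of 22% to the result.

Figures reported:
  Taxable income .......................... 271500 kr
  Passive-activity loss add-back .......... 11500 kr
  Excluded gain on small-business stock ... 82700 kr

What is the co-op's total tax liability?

59995 kr

Parallel minimum levy:
  Adjusted income: 271500 kr + 11500 kr + 82700 kr = 365700 kr
  Less exemption 110000 kr → base 255700 kr
  255700 kr × 22% = 56254 kr

Ordinary income tax:
  121000 kr × 16% = 19360 kr
  150500 kr × 27% = 40635 kr
  → 59995 kr

59995 kr > 56254 kr, so the ordinary income tax governs.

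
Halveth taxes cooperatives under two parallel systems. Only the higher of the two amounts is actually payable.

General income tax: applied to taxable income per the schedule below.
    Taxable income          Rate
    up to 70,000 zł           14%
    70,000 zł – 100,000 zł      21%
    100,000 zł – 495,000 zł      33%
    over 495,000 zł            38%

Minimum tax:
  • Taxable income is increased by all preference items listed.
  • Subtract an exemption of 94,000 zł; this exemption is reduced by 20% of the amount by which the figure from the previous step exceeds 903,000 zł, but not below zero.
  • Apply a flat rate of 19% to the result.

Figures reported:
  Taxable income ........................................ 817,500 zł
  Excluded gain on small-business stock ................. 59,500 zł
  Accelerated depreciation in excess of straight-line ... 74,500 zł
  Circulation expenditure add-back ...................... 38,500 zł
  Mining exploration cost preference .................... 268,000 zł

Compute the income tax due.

Minimum tax:
  Adjusted income: 817,500 zł + 59,500 zł + 74,500 zł + 38,500 zł + 268,000 zł = 1,258,000 zł
  Exemption: 94,000 zł − 20% × (1,258,000 zł − 903,000 zł) = 94,000 zł − 71,000 zł = 23,000 zł
  Base: 1,258,000 zł − 23,000 zł = 1,235,000 zł
  1,235,000 zł × 19% = 234,650 zł

General income tax:
  70,000 zł × 14% = 9,800 zł
  30,000 zł × 21% = 6,300 zł
  395,000 zł × 33% = 130,350 zł
  322,500 zł × 38% = 122,550 zł
  → 269,000 zł

269,000 zł > 234,650 zł, so the general income tax governs.

269,000 zł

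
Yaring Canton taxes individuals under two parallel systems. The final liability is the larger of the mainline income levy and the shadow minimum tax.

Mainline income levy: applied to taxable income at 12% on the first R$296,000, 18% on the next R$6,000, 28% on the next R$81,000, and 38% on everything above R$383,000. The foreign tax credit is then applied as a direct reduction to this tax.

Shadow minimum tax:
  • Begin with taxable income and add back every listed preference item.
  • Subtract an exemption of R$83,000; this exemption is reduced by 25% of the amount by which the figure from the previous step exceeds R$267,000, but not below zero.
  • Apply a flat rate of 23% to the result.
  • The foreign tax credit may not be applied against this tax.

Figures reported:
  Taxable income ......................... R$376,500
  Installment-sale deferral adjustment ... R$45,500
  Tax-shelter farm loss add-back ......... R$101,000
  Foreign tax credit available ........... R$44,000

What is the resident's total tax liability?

Shadow minimum tax:
  Adjusted income: R$376,500 + R$45,500 + R$101,000 = R$523,000
  Exemption: R$83,000 − 25% × (R$523,000 − R$267,000) = R$83,000 − R$64,000 = R$19,000
  Base: R$523,000 − R$19,000 = R$504,000
  R$504,000 × 23% = R$115,920

Mainline income levy:
  R$296,000 × 12% = R$35,520
  R$6,000 × 18% = R$1,080
  R$74,500 × 28% = R$20,860
  → R$57,460
  Less foreign tax credit R$44,000 → R$13,460

R$115,920 > R$13,460, so the shadow minimum tax is the binding amount.

R$115,920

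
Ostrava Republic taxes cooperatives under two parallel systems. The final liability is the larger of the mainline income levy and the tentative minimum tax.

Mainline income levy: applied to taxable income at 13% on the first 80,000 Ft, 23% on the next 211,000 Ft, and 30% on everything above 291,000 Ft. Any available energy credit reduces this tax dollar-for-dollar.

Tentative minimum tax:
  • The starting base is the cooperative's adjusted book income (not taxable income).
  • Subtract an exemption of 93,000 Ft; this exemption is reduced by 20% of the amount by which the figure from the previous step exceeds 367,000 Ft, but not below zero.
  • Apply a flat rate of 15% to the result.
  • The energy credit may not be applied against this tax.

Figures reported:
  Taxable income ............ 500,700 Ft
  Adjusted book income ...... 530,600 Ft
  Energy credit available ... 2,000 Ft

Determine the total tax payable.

119,840 Ft

Tentative minimum tax:
  Base (adjusted book income): 530,600 Ft
  Exemption: 93,000 Ft − 20% × (530,600 Ft − 367,000 Ft) = 93,000 Ft − 32,720 Ft = 60,280 Ft
  Base: 530,600 Ft − 60,280 Ft = 470,320 Ft
  470,320 Ft × 15% = 70,548 Ft

Mainline income levy:
  80,000 Ft × 13% = 10,400 Ft
  211,000 Ft × 23% = 48,530 Ft
  209,700 Ft × 30% = 62,910 Ft
  → 121,840 Ft
  Less energy credit 2,000 Ft → 119,840 Ft

119,840 Ft > 70,548 Ft, so the mainline income levy governs.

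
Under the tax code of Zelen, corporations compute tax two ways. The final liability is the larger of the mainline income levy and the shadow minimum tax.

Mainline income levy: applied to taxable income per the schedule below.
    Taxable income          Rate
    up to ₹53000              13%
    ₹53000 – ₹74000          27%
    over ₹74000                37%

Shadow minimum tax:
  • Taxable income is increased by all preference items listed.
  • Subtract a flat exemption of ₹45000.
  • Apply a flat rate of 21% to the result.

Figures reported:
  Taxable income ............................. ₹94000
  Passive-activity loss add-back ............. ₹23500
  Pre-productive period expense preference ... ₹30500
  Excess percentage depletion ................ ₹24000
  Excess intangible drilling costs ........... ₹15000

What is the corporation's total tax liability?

₹29820

Mainline income levy:
  ₹53000 × 13% = ₹6890
  ₹21000 × 27% = ₹5670
  ₹20000 × 37% = ₹7400
  → ₹19960

Shadow minimum tax:
  Adjusted income: ₹94000 + ₹23500 + ₹30500 + ₹24000 + ₹15000 = ₹187000
  Less exemption ₹45000 → base ₹142000
  ₹142000 × 21% = ₹29820

₹29820 > ₹19960, so the shadow minimum tax is the binding amount.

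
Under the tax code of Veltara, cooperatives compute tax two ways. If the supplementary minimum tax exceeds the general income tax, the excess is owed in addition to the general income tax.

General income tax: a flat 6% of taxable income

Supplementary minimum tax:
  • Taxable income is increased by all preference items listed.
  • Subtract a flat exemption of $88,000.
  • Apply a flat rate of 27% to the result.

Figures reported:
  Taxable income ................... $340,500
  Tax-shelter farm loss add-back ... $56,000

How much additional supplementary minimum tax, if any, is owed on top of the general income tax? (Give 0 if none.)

Supplementary minimum tax:
  Adjusted income: $340,500 + $56,000 = $396,500
  Less exemption $88,000 → base $308,500
  $308,500 × 27% = $83,295

General income tax:
  $340,500 × 6% = $20,430

Excess of supplementary minimum tax over general income tax: $83,295 − $20,430 = $62,865.

$62,865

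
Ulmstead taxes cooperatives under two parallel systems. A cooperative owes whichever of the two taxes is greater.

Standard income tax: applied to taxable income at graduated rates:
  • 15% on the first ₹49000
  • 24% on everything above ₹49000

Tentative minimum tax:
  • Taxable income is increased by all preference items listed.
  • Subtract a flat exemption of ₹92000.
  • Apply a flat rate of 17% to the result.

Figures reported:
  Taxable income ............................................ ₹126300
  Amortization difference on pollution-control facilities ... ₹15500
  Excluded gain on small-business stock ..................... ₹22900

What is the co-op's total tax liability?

Standard income tax:
  ₹49000 × 15% = ₹7350
  ₹77300 × 24% = ₹18552
  → ₹25902

Tentative minimum tax:
  Adjusted income: ₹126300 + ₹15500 + ₹22900 = ₹164700
  Less exemption ₹92000 → base ₹72700
  ₹72700 × 17% = ₹12359

₹25902 > ₹12359, so the standard income tax governs.

₹25902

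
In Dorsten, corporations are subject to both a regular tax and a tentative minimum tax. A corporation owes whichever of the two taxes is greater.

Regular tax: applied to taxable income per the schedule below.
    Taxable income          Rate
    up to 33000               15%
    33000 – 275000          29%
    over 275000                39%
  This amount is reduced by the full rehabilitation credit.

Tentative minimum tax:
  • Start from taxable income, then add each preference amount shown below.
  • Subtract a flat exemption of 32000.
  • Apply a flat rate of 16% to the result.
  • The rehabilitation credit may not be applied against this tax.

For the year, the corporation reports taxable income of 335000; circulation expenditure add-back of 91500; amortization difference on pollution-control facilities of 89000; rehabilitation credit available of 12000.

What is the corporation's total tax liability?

Regular tax:
  33000 × 15% = 4950
  242000 × 29% = 70180
  60000 × 39% = 23400
  → 98530
  Less rehabilitation credit 12000 → 86530

Tentative minimum tax:
  Adjusted income: 335000 + 91500 + 89000 = 515500
  Less exemption 32000 → base 483500
  483500 × 16% = 77360

86530 > 77360, so the regular tax governs.

86530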